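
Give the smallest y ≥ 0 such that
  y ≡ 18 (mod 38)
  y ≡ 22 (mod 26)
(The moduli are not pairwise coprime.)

gcd(38, 26) = 2 and 2 | (22 − 18), so the pair is consistent; merging gives y ≡ 360 (mod 494), where 494 = lcm(38, 26).
The solution is unique modulo lcm(38, 26) = 494.

360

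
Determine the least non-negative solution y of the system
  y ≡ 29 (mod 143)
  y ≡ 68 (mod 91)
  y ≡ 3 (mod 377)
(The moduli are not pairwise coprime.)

1888

gcd(143, 91) = 13 and 13 | (68 − 29), so the pair is consistent; merging gives y ≡ 887 (mod 1001), where 1001 = lcm(143, 91).
gcd(1001, 377) = 13 and 13 | (3 − 887), so the pair is consistent; merging gives y ≡ 1888 (mod 29029), where 29029 = lcm(1001, 377).
The solution is unique modulo lcm(143, 91, 377) = 29029.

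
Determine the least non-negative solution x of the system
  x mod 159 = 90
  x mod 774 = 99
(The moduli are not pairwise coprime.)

6291

gcd(159, 774) = 3 and 3 | (99 − 90), so the pair is consistent; merging gives x ≡ 6291 (mod 41022), where 41022 = lcm(159, 774).
The solution is unique modulo lcm(159, 774) = 41022.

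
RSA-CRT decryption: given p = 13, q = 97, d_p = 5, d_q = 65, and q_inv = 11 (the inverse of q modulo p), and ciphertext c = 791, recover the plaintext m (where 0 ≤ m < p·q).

137

m₁ = c^(d_p) mod p: c ≡ 11 (mod 13), and 11^5 mod 13 = 7.
m₂ = c^(d_q) mod q: c ≡ 15 (mod 97), and 15^65 mod 97 = 40.
h = q_inv·(m₁ − m₂) mod p = 11·(7 − 40) mod 13 = 1.
m = m₂ + h·q = 40 + 1·97 = 137.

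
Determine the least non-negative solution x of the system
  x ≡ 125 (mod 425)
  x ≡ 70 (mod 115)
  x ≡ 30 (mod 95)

56650

gcd(425, 115) = 5 and 5 | (70 − 125), so the pair is consistent; merging gives x ≡ 7775 (mod 9775), where 9775 = lcm(425, 115).
gcd(9775, 95) = 5 and 5 | (30 − 7775), so the pair is consistent; merging gives x ≡ 56650 (mod 185725), where 185725 = lcm(9775, 95).
The solution is unique modulo lcm(425, 115, 95) = 185725.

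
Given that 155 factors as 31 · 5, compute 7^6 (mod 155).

4

Mod 31: 7 ≡ 7; 7^6 ≡ 4 (mod 31).
Mod 5: 7 ≡ 2; by Fermat, exponent reduces to 6 mod 4 = 2; 2^2 ≡ 4 (mod 5).
Combine by CRT: x ≡ 4 (mod 31), x ≡ 4 (mod 5) ⇒ x ≡ 4 (mod 155).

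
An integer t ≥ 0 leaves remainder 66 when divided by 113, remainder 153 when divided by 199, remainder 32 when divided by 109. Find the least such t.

2419396

Combine the congruences pairwise.
From t ≡ 66 (mod 113) write t = 66 + 113s. Substituting into t ≡ 153 (mod 199) gives 113s ≡ 87 (mod 199), and since 113⁻¹ ≡ 118 (mod 199), s ≡ 117. Hence t ≡ 66 + 113·117 = 13287 (mod 22487).
From t ≡ 13287 (mod 22487) write t = 13287 + 22487s. Substituting into t ≡ 32 (mod 109) gives 22487s ≡ 43 (mod 109), and since 33⁻¹ ≡ 76 (mod 109), s ≡ 107. Hence t ≡ 13287 + 22487·107 = 2419396 (mod 2451083).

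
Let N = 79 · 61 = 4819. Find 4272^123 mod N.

191

Mod 79: 4272 ≡ 6; by Fermat, exponent reduces to 123 mod 78 = 45; 6^45 ≡ 33 (mod 79).
Mod 61: 4272 ≡ 2; by Fermat, exponent reduces to 123 mod 60 = 3; 2^3 ≡ 8 (mod 61).
Combine by CRT: x ≡ 33 (mod 79), x ≡ 8 (mod 61) ⇒ x ≡ 191 (mod 4819).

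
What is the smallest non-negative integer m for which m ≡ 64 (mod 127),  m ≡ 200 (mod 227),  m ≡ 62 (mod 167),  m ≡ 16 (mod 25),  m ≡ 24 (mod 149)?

The moduli are pairwise coprime; N = 127·227·167·25·149 = 17933800175.
N/127 = 141211025; 141211025 ≡ 106 (mod 127); 106·6 ≡ 1, so inverse 6.
N/227 = 79003525; 79003525 ≡ 34 (mod 227); 34·207 ≡ 1, so inverse 207.
N/167 = 107388025; 107388025 ≡ 11 (mod 167); 11·76 ≡ 1, so inverse 76.
N/25 = 717352007; 717352007 ≡ 7 (mod 25); 7·18 ≡ 1, so inverse 18.
N/149 = 120361075; 120361075 ≡ 67 (mod 149); 67·129 ≡ 1, so inverse 129.
m ≡ 64·141211025·6 + 200·79003525·207 + 62·107388025·76 + 16·717352007·18 + 24·120361075·129 = 4410218608616.
4410218608616 mod 17933800175 = 16437565741.

16437565741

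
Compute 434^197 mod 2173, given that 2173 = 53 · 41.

Mod 53: 434 ≡ 10; by Fermat, exponent reduces to 197 mod 52 = 41; 10^41 ≡ 47 (mod 53).
Mod 41: 434 ≡ 24; by Fermat, exponent reduces to 197 mod 40 = 37; 24^37 ≡ 6 (mod 41).
Combine by CRT: x ≡ 47 (mod 53), x ≡ 6 (mod 41) ⇒ x ≡ 47 (mod 2173).

47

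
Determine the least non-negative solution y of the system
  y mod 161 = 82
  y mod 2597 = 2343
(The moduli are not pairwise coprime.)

41298

gcd(161, 2597) = 7 and 7 | (2343 − 82), so the pair is consistent; merging gives y ≡ 41298 (mod 59731), where 59731 = lcm(161, 2597).
The solution is unique modulo lcm(161, 2597) = 59731.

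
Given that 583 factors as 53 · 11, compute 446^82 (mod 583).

Mod 53: 446 ≡ 22; by Fermat, exponent reduces to 82 mod 52 = 30; 22^30 ≡ 4 (mod 53).
Mod 11: 446 ≡ 6; by Fermat, exponent reduces to 82 mod 10 = 2; 6^2 ≡ 3 (mod 11).
Combine by CRT: x ≡ 4 (mod 53), x ≡ 3 (mod 11) ⇒ x ≡ 322 (mod 583).

322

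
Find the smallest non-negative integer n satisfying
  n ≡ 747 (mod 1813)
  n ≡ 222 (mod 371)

Combine the congruences pairwise.
gcd(1813, 371) = 7 and 7 | (222 − 747), so the pair is consistent; merging gives n ≡ 71454 (mod 96089), where 96089 = lcm(1813, 371).
The solution is unique modulo lcm(1813, 371) = 96089.

71454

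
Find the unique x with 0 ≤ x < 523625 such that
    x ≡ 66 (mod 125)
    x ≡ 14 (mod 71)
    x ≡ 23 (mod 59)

The moduli are pairwise coprime; N = 125·71·59 = 523625.
N/125 = 4189; 4189 ≡ 64 (mod 125); 64·84 ≡ 1, so inverse 84.
N/71 = 7375; 7375 ≡ 62 (mod 71); 62·63 ≡ 1, so inverse 63.
N/59 = 8875; 8875 ≡ 25 (mod 59); 25·26 ≡ 1, so inverse 26.
x ≡ 66·4189·84 + 14·7375·63 + 23·8875·26 = 35035816.
35035816 mod 523625 = 476566.

476566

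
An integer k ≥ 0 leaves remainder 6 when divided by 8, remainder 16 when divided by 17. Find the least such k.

118

Combine the congruences pairwise.
From k ≡ 6 (mod 8) write k = 6 + 8t. Substituting into k ≡ 16 (mod 17) gives 8t ≡ 10 (mod 17), and since 8⁻¹ ≡ 15 (mod 17), t ≡ 14. Hence k ≡ 6 + 8·14 = 118 (mod 136).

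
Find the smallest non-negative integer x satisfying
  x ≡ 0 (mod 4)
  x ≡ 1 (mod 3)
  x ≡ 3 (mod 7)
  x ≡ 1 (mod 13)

From x ≡ 0 (mod 4) write x = 0 + 4t. Substituting into x ≡ 1 (mod 3) gives 4t ≡ 1 (mod 3), and since 1⁻¹ ≡ 1 (mod 3), t ≡ 1. Hence x ≡ 0 + 4·1 = 4 (mod 12).
From x ≡ 4 (mod 12) write x = 4 + 12t. Substituting into x ≡ 3 (mod 7) gives 12t ≡ 6 (mod 7), and since 5⁻¹ ≡ 3 (mod 7), t ≡ 4. Hence x ≡ 4 + 12·4 = 52 (mod 84).
From x ≡ 52 (mod 84) write x = 52 + 84t. Substituting into x ≡ 1 (mod 13) gives 84t ≡ 1 (mod 13), and since 6⁻¹ ≡ 11 (mod 13), t ≡ 11. Hence x ≡ 52 + 84·11 = 976 (mod 1092).

976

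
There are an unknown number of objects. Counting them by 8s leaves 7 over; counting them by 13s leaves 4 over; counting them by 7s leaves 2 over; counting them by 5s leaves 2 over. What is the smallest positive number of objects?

The moduli are pairwise coprime; M = 8·13·7·5 = 3640.
M/8 = 455; 455 ≡ 7 (mod 8); 7·7 ≡ 1, so inverse 7.
M/13 = 280; 280 ≡ 7 (mod 13); 7·2 ≡ 1, so inverse 2.
M/7 = 520; 520 ≡ 2 (mod 7); 2·4 ≡ 1, so inverse 4.
M/5 = 728; 728 ≡ 3 (mod 5); 3·2 ≡ 1, so inverse 2.
N ≡ 7·455·7 + 4·280·2 + 2·520·4 + 2·728·2 = 31607.
31607 mod 3640 = 2487.

2487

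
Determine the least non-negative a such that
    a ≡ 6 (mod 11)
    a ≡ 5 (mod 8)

From a ≡ 6 (mod 11) write a = 6 + 11t. Substituting into a ≡ 5 (mod 8) gives 11t ≡ 7 (mod 8), and since 3⁻¹ ≡ 3 (mod 8), t ≡ 5. Hence a ≡ 6 + 11·5 = 61 (mod 88).

61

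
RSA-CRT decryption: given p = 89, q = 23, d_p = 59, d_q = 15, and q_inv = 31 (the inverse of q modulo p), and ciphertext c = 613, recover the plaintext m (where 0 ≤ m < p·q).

m₁ = c^(d_p) mod p: c ≡ 79 (mod 89), and 79^59 mod 89 = 20.
m₂ = c^(d_q) mod q: c ≡ 15 (mod 23), and 15^15 mod 23 = 21.
h = q_inv·(m₁ − m₂) mod p = 31·(20 − 21) mod 89 = 58.
m = m₂ + h·q = 21 + 58·23 = 1355.

1355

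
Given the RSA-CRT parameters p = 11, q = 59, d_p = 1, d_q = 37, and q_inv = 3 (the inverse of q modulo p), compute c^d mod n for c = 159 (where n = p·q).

225

m₁ = c^(d_p) mod p: c ≡ 5 (mod 11), and 5^1 mod 11 = 5.
m₂ = c^(d_q) mod q: c ≡ 41 (mod 59), and 41^37 mod 59 = 48.
h = q_inv·(m₁ − m₂) mod p = 3·(5 − 48) mod 11 = 3.
m = m₂ + h·q = 48 + 3·59 = 225.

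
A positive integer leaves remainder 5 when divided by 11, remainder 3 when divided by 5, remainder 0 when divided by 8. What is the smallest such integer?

368

From N ≡ 5 (mod 11) write N = 5 + 11t. Substituting into N ≡ 3 (mod 5) gives 11t ≡ 3 (mod 5), and since 1⁻¹ ≡ 1 (mod 5), t ≡ 3. Hence N ≡ 5 + 11·3 = 38 (mod 55).
From N ≡ 38 (mod 55) write N = 38 + 55t. Substituting into N ≡ 0 (mod 8) gives 55t ≡ 2 (mod 8), and since 7⁻¹ ≡ 7 (mod 8), t ≡ 6. Hence N ≡ 38 + 55·6 = 368 (mod 440).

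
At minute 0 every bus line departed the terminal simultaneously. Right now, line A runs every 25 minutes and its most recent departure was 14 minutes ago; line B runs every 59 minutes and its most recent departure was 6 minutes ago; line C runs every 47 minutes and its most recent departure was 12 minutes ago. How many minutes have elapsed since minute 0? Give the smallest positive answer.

From t ≡ 14 (mod 25) write t = 14 + 25s. Substituting into t ≡ 6 (mod 59) gives 25s ≡ 51 (mod 59), and since 25⁻¹ ≡ 26 (mod 59), s ≡ 28. Hence t ≡ 14 + 25·28 = 714 (mod 1475).
From t ≡ 714 (mod 1475) write t = 714 + 1475s. Substituting into t ≡ 12 (mod 47) gives 1475s ≡ 3 (mod 47), and since 18⁻¹ ≡ 34 (mod 47), s ≡ 8. Hence t ≡ 714 + 1475·8 = 12514 (mod 69325).

12514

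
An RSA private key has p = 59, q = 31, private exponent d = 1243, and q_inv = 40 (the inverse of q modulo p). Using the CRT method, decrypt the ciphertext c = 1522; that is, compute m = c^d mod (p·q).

24

d_p = d mod (p−1) = 1243 mod 58 = 25; d_q = d mod (q−1) = 13.
m₁ = c^(d_p) mod p: c ≡ 47 (mod 59), and 47^25 mod 59 = 24.
m₂ = c^(d_q) mod q: c ≡ 3 (mod 31), and 3^13 mod 31 = 24.
h = q_inv·(m₁ − m₂) mod p = 40·(24 − 24) mod 59 = 0.
m = m₂ + h·q = 24 + 0·31 = 24.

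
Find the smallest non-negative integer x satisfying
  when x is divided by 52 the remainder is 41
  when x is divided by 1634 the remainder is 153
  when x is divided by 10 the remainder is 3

130873

gcd(52, 1634) = 2 and 2 | (153 − 41), so the pair is consistent; merging gives x ≡ 3421 (mod 42484), where 42484 = lcm(52, 1634).
gcd(42484, 10) = 2 and 2 | (3 − 3421), so the pair is consistent; merging gives x ≡ 130873 (mod 212420), where 212420 = lcm(42484, 10).
The solution is unique modulo lcm(52, 1634, 10) = 212420.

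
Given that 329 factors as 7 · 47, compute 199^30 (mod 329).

204

Mod 7: 199 ≡ 3; since 6 | 30, by Fermat 3^30 ≡ 1 (mod 7).
Mod 47: 199 ≡ 11; 11^30 ≡ 16 (mod 47).
Combine by CRT: x ≡ 1 (mod 7), x ≡ 16 (mod 47) ⇒ x ≡ 204 (mod 329).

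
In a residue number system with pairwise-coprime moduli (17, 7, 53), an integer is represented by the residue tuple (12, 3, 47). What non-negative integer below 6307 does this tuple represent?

3174

The moduli are pairwise coprime; N = 17·7·53 = 6307.
N/17 = 371; 371 ≡ 14 (mod 17); 14·11 ≡ 1, so inverse 11.
N/7 = 901; 901 ≡ 5 (mod 7); 5·3 ≡ 1, so inverse 3.
N/53 = 119; 119 ≡ 13 (mod 53); 13·49 ≡ 1, so inverse 49.
x ≡ 12·371·11 + 3·901·3 + 47·119·49 = 331138.
331138 mod 6307 = 3174.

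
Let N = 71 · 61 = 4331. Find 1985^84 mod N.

Mod 71: 1985 ≡ 68; by Fermat, exponent reduces to 84 mod 70 = 14; 68^14 ≡ 54 (mod 71).
Mod 61: 1985 ≡ 33; by Fermat, exponent reduces to 84 mod 60 = 24; 33^24 ≡ 20 (mod 61).
Combine by CRT: x ≡ 54 (mod 71), x ≡ 20 (mod 61) ⇒ x ≡ 1545 (mod 4331).

1545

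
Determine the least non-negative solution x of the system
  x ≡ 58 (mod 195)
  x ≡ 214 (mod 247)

3178

gcd(195, 247) = 13 and 13 | (214 − 58), so the pair is consistent; merging gives x ≡ 3178 (mod 3705), where 3705 = lcm(195, 247).
The solution is unique modulo lcm(195, 247) = 3705.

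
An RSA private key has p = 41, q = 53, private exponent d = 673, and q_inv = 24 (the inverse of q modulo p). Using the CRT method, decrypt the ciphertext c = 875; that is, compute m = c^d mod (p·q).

1121

d_p = d mod (p−1) = 673 mod 40 = 33; d_q = d mod (q−1) = 49.
m₁ = c^(d_p) mod p: c ≡ 14 (mod 41), and 14^33 mod 41 = 14.
m₂ = c^(d_q) mod q: c ≡ 27 (mod 53), and 27^49 mod 53 = 8.
h = q_inv·(m₁ − m₂) mod p = 24·(14 − 8) mod 41 = 21.
m = m₂ + h·q = 8 + 21·53 = 1121.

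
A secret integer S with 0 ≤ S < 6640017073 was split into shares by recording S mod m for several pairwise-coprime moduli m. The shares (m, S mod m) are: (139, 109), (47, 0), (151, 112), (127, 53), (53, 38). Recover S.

4218636904

The moduli are pairwise coprime; N = 139·47·151·127·53 = 6640017073.
N/139 = 47769907; 47769907 ≡ 55 (mod 139); 55·91 ≡ 1, so inverse 91.
N/47 = 141276959; 141276959 ≡ 35 (mod 47); 35·43 ≡ 1, so inverse 43.
N/151 = 43973623; 43973623 ≡ 7 (mod 151); 7·108 ≡ 1, so inverse 108.
N/127 = 52283599; 52283599 ≡ 112 (mod 127); 112·110 ≡ 1, so inverse 110.
N/53 = 125283341; 125283341 ≡ 33 (mod 53); 33·45 ≡ 1, so inverse 45.
S ≡ 109·47769907·91 + 0·141276959·43 + 112·43973623·108 + 53·52283599·110 + 38·125283341·45 = 1524782546621.
1524782546621 mod 6640017073 = 4218636904.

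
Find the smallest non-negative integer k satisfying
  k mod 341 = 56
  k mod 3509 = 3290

69961

gcd(341, 3509) = 11 and 11 | (3290 − 56), so the pair is consistent; merging gives k ≡ 69961 (mod 108779), where 108779 = lcm(341, 3509).
The solution is unique modulo lcm(341, 3509) = 108779.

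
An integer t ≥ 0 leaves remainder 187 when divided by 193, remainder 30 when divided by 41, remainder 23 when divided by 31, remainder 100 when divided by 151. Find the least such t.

The moduli are pairwise coprime; N = 193·41·31·151 = 37040753.
N/193 = 191921; 191921 ≡ 79 (mod 193); 79·22 ≡ 1, so inverse 22.
N/41 = 903433; 903433 ≡ 39 (mod 41); 39·20 ≡ 1, so inverse 20.
N/31 = 1194863; 1194863 ≡ 30 (mod 31); 30·30 ≡ 1, so inverse 30.
N/151 = 245303; 245303 ≡ 79 (mod 151); 79·65 ≡ 1, so inverse 65.
t ≡ 187·191921·22 + 30·903433·20 + 23·1194863·30 + 100·245303·65 = 3750547764.
3750547764 mod 37040753 = 9431711.

9431711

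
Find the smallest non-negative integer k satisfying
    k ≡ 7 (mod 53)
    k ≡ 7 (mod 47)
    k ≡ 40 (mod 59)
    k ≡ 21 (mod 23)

The moduli are pairwise coprime; N = 53·47·59·23 = 3380287.
N/53 = 63779; 63779 ≡ 20 (mod 53); 20·8 ≡ 1, so inverse 8.
N/47 = 71921; 71921 ≡ 11 (mod 47); 11·30 ≡ 1, so inverse 30.
N/59 = 57293; 57293 ≡ 4 (mod 59); 4·15 ≡ 1, so inverse 15.
N/23 = 146969; 146969 ≡ 22 (mod 23); 22·22 ≡ 1, so inverse 22.
k ≡ 7·63779·8 + 7·71921·30 + 40·57293·15 + 21·146969·22 = 120950512.
120950512 mod 3380287 = 2640467.

2640467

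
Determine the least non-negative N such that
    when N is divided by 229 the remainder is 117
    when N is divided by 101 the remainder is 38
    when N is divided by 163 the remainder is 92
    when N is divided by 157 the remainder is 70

Combine the congruences pairwise.
From N ≡ 117 (mod 229) write N = 117 + 229t. Substituting into N ≡ 38 (mod 101) gives 229t ≡ 22 (mod 101), and since 27⁻¹ ≡ 15 (mod 101), t ≡ 27. Hence N ≡ 117 + 229·27 = 6300 (mod 23129).
From N ≡ 6300 (mod 23129) write N = 6300 + 23129t. Substituting into N ≡ 92 (mod 163) gives 23129t ≡ 149 (mod 163), and since 146⁻¹ ≡ 115 (mod 163), t ≡ 20. Hence N ≡ 6300 + 23129·20 = 468880 (mod 3770027).
From N ≡ 468880 (mod 3770027) write N = 468880 + 3770027t. Substituting into N ≡ 70 (mod 157) gives 3770027t ≡ 149 (mod 157), and since 143⁻¹ ≡ 56 (mod 157), t ≡ 23. Hence N ≡ 468880 + 3770027·23 = 87179501 (mod 591894239).

87179501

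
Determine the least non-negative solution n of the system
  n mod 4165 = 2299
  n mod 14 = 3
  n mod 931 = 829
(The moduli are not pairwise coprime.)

gcd(4165, 14) = 7 and 7 | (3 − 2299), so the pair is consistent; merging gives n ≡ 2299 (mod 8330), where 8330 = lcm(4165, 14).
gcd(8330, 931) = 49 and 49 | (829 − 2299), so the pair is consistent; merging gives n ≡ 93929 (mod 158270), where 158270 = lcm(8330, 931).
The solution is unique modulo lcm(4165, 14, 931) = 158270.

93929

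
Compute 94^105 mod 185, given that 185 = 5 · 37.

Mod 5: 94 ≡ 4; by Fermat, exponent reduces to 105 mod 4 = 1; 4^1 ≡ 4 (mod 5).
Mod 37: 94 ≡ 20; by Fermat, exponent reduces to 105 mod 36 = 33; 20^33 ≡ 14 (mod 37).
Combine by CRT: x ≡ 4 (mod 5), x ≡ 14 (mod 37) ⇒ x ≡ 14 (mod 185).

14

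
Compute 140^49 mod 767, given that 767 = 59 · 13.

Mod 59: 140 ≡ 22; 22^49 ≡ 15 (mod 59).
Mod 13: 140 ≡ 10; by Fermat, exponent reduces to 49 mod 12 = 1; 10^1 ≡ 10 (mod 13).
Combine by CRT: x ≡ 15 (mod 59), x ≡ 10 (mod 13) ⇒ x ≡ 192 (mod 767).

192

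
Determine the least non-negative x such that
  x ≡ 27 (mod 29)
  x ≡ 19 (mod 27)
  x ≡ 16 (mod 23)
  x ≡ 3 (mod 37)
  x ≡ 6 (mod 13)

6115141

The moduli are pairwise coprime; N = 29·27·23·37·13 = 8662329.
N/29 = 298701; 298701 ≡ 1 (mod 29), inverse 1.
N/27 = 320827; 320827 ≡ 13 (mod 27); 13·25 ≡ 1, so inverse 25.
N/23 = 376623; 376623 ≡ 21 (mod 23); 21·11 ≡ 1, so inverse 11.
N/37 = 234117; 234117 ≡ 18 (mod 37); 18·35 ≡ 1, so inverse 35.
N/13 = 666333; 666333 ≡ 5 (mod 13); 5·8 ≡ 1, so inverse 8.
x ≡ 27·298701·1 + 19·320827·25 + 16·376623·11 + 3·234117·35 + 6·666333·8 = 283309669.
283309669 mod 8662329 = 6115141.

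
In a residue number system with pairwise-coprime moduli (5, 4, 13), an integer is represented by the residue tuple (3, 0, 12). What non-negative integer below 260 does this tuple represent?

168

The moduli are pairwise coprime; N = 5·4·13 = 260.
N/5 = 52; 52 ≡ 2 (mod 5); 2·3 ≡ 1, so inverse 3.
N/4 = 65; 65 ≡ 1 (mod 4), inverse 1.
N/13 = 20; 20 ≡ 7 (mod 13); 7·2 ≡ 1, so inverse 2.
x ≡ 3·52·3 + 0·65·1 + 12·20·2 = 948.
948 mod 260 = 168.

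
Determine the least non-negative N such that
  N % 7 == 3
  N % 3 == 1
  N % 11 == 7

The moduli are pairwise coprime; M = 7·3·11 = 231.
M/7 = 33; 33 ≡ 5 (mod 7); 5·3 ≡ 1, so inverse 3.
M/3 = 77; 77 ≡ 2 (mod 3); 2·2 ≡ 1, so inverse 2.
M/11 = 21; 21 ≡ 10 (mod 11); 10·10 ≡ 1, so inverse 10.
N ≡ 3·33·3 + 1·77·2 + 7·21·10 = 1921.
1921 mod 231 = 73.

73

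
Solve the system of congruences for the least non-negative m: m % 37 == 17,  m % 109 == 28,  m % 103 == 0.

63139

The moduli are pairwise coprime; N = 37·109·103 = 415399.
N/37 = 11227; 11227 ≡ 16 (mod 37); 16·7 ≡ 1, so inverse 7.
N/109 = 3811; 3811 ≡ 105 (mod 109); 105·27 ≡ 1, so inverse 27.
N/103 = 4033; 4033 ≡ 16 (mod 103); 16·58 ≡ 1, so inverse 58.
m ≡ 17·11227·7 + 28·3811·27 + 0·4033·58 = 4217129.
4217129 mod 415399 = 63139.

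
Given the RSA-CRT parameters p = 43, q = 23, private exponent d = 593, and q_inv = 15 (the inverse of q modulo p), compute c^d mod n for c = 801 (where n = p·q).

753

d_p = d mod (p−1) = 593 mod 42 = 5; d_q = d mod (q−1) = 21.
m₁ = c^(d_p) mod p: c ≡ 27 (mod 43), and 27^5 mod 43 = 22.
m₂ = c^(d_q) mod q: c ≡ 19 (mod 23), and 19^21 mod 23 = 17.
h = q_inv·(m₁ − m₂) mod p = 15·(22 − 17) mod 43 = 32.
m = m₂ + h·q = 17 + 32·23 = 753.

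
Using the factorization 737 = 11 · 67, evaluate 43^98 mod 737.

617

Mod 11: 43 ≡ 10; by Fermat, exponent reduces to 98 mod 10 = 8; 10^8 ≡ 1 (mod 11).
Mod 67: 43 ≡ 43; by Fermat, exponent reduces to 98 mod 66 = 32; 43^32 ≡ 14 (mod 67).
Combine by CRT: x ≡ 1 (mod 11), x ≡ 14 (mod 67) ⇒ x ≡ 617 (mod 737).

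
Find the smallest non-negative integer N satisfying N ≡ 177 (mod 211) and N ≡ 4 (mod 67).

9250

From N ≡ 177 (mod 211) write N = 177 + 211t. Substituting into N ≡ 4 (mod 67) gives 211t ≡ 28 (mod 67), and since 10⁻¹ ≡ 47 (mod 67), t ≡ 43. Hence N ≡ 177 + 211·43 = 9250 (mod 14137).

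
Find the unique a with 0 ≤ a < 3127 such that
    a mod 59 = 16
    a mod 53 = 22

From a ≡ 16 (mod 59) write a = 16 + 59t. Substituting into a ≡ 22 (mod 53) gives 59t ≡ 6 (mod 53), and since 6⁻¹ ≡ 9 (mod 53), t ≡ 1. Hence a ≡ 16 + 59·1 = 75 (mod 3127).

75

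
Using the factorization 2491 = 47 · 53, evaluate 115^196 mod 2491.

Mod 47: 115 ≡ 21; by Fermat, exponent reduces to 196 mod 46 = 12; 21^12 ≡ 16 (mod 47).
Mod 53: 115 ≡ 9; by Fermat, exponent reduces to 196 mod 52 = 40; 9^40 ≡ 44 (mod 53).
Combine by CRT: x ≡ 16 (mod 47), x ≡ 44 (mod 53) ⇒ x ≡ 627 (mod 2491).

627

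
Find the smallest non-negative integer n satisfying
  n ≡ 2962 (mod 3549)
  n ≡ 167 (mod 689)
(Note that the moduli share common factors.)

Combine the congruences pairwise.
gcd(3549, 689) = 13 and 13 | (167 − 2962), so the pair is consistent; merging gives n ≡ 166216 (mod 188097), where 188097 = lcm(3549, 689).
The solution is unique modulo lcm(3549, 689) = 188097.

166216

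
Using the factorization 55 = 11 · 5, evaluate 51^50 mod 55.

1

Mod 11: 51 ≡ 7; since 10 | 50, by Fermat 7^50 ≡ 1 (mod 11).
Mod 5: 51 ≡ 1; by Fermat, exponent reduces to 50 mod 4 = 2; 1^2 ≡ 1 (mod 5).
Combine by CRT: x ≡ 1 (mod 11), x ≡ 1 (mod 5) ⇒ x ≡ 1 (mod 55).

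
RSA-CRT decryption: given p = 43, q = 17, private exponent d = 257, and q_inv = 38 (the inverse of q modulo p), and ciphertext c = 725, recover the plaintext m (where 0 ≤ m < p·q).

351

d_p = d mod (p−1) = 257 mod 42 = 5; d_q = d mod (q−1) = 1.
m₁ = c^(d_p) mod p: c ≡ 37 (mod 43), and 37^5 mod 43 = 7.
m₂ = c^(d_q) mod q: c ≡ 11 (mod 17), and 11^1 mod 17 = 11.
h = q_inv·(m₁ − m₂) mod p = 38·(7 − 11) mod 43 = 20.
m = m₂ + h·q = 11 + 20·17 = 351.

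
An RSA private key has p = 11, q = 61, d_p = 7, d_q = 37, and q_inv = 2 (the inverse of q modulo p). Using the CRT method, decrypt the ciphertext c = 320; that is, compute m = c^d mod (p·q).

m₁ = c^(d_p) mod p: c ≡ 1 (mod 11), and 1^7 mod 11 = 1.
m₂ = c^(d_q) mod q: c ≡ 15 (mod 61), and 15^37 mod 61 = 22.
h = q_inv·(m₁ − m₂) mod p = 2·(1 − 22) mod 11 = 2.
m = m₂ + h·q = 22 + 2·61 = 144.

144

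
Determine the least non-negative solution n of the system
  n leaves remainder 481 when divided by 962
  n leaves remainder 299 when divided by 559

gcd(962, 559) = 13 and 13 | (299 − 481), so the pair is consistent; merging gives n ≡ 36075 (mod 41366), where 41366 = lcm(962, 559).
The solution is unique modulo lcm(962, 559) = 41366.

36075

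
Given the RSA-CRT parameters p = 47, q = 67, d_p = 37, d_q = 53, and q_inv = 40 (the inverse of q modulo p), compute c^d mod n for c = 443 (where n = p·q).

m₁ = c^(d_p) mod p: c ≡ 20 (mod 47), and 20^37 mod 47 = 29.
m₂ = c^(d_q) mod q: c ≡ 41 (mod 67), and 41^53 mod 67 = 51.
h = q_inv·(m₁ − m₂) mod p = 40·(29 − 51) mod 47 = 13.
m = m₂ + h·q = 51 + 13·67 = 922.

922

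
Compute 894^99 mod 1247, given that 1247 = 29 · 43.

Mod 29: 894 ≡ 24; by Fermat, exponent reduces to 99 mod 28 = 15; 24^15 ≡ 24 (mod 29).
Mod 43: 894 ≡ 34; by Fermat, exponent reduces to 99 mod 42 = 15; 34^15 ≡ 32 (mod 43).
Combine by CRT: x ≡ 24 (mod 29), x ≡ 32 (mod 43) ⇒ x ≡ 720 (mod 1247).

720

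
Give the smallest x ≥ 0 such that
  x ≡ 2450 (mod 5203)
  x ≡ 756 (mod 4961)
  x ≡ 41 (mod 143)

1032644

gcd(5203, 4961) = 121 and 121 | (756 − 2450), so the pair is consistent; merging gives x ≡ 179352 (mod 213323), where 213323 = lcm(5203, 4961).
gcd(213323, 143) = 11 and 11 | (41 − 179352), so the pair is consistent; merging gives x ≡ 1032644 (mod 2773199), where 2773199 = lcm(213323, 143).
The solution is unique modulo lcm(5203, 4961, 143) = 2773199.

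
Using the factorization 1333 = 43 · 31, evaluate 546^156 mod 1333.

Mod 43: 546 ≡ 30; by Fermat, exponent reduces to 156 mod 42 = 30; 30^30 ≡ 21 (mod 43).
Mod 31: 546 ≡ 19; by Fermat, exponent reduces to 156 mod 30 = 6; 19^6 ≡ 2 (mod 31).
Combine by CRT: x ≡ 21 (mod 43), x ≡ 2 (mod 31) ⇒ x ≡ 64 (mod 1333).

64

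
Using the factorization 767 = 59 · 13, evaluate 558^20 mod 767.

599

Mod 59: 558 ≡ 27; 27^20 ≡ 9 (mod 59).
Mod 13: 558 ≡ 12; by Fermat, exponent reduces to 20 mod 12 = 8; 12^8 ≡ 1 (mod 13).
Combine by CRT: x ≡ 9 (mod 59), x ≡ 1 (mod 13) ⇒ x ≡ 599 (mod 767).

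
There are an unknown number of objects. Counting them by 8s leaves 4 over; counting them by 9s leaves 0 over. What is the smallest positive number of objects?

From N ≡ 4 (mod 8) write N = 4 + 8t. Substituting into N ≡ 0 (mod 9) gives 8t ≡ 5 (mod 9), and since 8⁻¹ ≡ 8 (mod 9), t ≡ 4. Hence N ≡ 4 + 8·4 = 36 (mod 72).

36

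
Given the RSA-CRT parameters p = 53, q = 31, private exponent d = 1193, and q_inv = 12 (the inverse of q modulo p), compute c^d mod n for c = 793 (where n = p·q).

1464

d_p = d mod (p−1) = 1193 mod 52 = 49; d_q = d mod (q−1) = 23.
m₁ = c^(d_p) mod p: c ≡ 51 (mod 53), and 51^49 mod 53 = 33.
m₂ = c^(d_q) mod q: c ≡ 18 (mod 31), and 18^23 mod 31 = 7.
h = q_inv·(m₁ − m₂) mod p = 12·(33 − 7) mod 53 = 47.
m = m₂ + h·q = 7 + 47·31 = 1464.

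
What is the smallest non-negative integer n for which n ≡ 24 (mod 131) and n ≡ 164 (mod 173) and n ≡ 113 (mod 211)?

From n ≡ 24 (mod 131) write n = 24 + 131t. Substituting into n ≡ 164 (mod 173) gives 131t ≡ 140 (mod 173), and since 131⁻¹ ≡ 70 (mod 173), t ≡ 112. Hence n ≡ 24 + 131·112 = 14696 (mod 22663).
From n ≡ 14696 (mod 22663) write n = 14696 + 22663t. Substituting into n ≡ 113 (mod 211) gives 22663t ≡ 187 (mod 211), and since 86⁻¹ ≡ 27 (mod 211), t ≡ 196. Hence n ≡ 14696 + 22663·196 = 4456644 (mod 4781893).

4456644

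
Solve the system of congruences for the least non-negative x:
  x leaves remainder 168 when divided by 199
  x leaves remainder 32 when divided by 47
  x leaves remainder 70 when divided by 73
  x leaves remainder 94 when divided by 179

97647279

The moduli are pairwise coprime; N = 199·47·73·179 = 122215651.
N/199 = 614149; 614149 ≡ 35 (mod 199); 35·91 ≡ 1, so inverse 91.
N/47 = 2600333; 2600333 ≡ 11 (mod 47); 11·30 ≡ 1, so inverse 30.
N/73 = 1674187; 1674187 ≡ 5 (mod 73); 5·44 ≡ 1, so inverse 44.
N/179 = 682769; 682769 ≡ 63 (mod 179); 63·54 ≡ 1, so inverse 54.
x ≡ 168·614149·91 + 32·2600333·30 + 70·1674187·44 + 94·682769·54 = 20507660996.
20507660996 mod 122215651 = 97647279.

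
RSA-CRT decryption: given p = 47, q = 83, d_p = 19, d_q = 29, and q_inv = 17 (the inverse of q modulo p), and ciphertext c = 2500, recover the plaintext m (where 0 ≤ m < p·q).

m₁ = c^(d_p) mod p: c ≡ 9 (mod 47), and 9^19 mod 47 = 42.
m₂ = c^(d_q) mod q: c ≡ 10 (mod 83), and 10^29 mod 83 = 12.
h = q_inv·(m₁ − m₂) mod p = 17·(42 − 12) mod 47 = 40.
m = m₂ + h·q = 12 + 40·83 = 3332.

3332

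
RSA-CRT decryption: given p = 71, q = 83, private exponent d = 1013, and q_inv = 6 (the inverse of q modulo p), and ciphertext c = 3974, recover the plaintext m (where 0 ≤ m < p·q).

2893

d_p = d mod (p−1) = 1013 mod 70 = 33; d_q = d mod (q−1) = 29.
m₁ = c^(d_p) mod p: c ≡ 69 (mod 71), and 69^33 mod 71 = 53.
m₂ = c^(d_q) mod q: c ≡ 73 (mod 83), and 73^29 mod 83 = 71.
h = q_inv·(m₁ − m₂) mod p = 6·(53 − 71) mod 71 = 34.
m = m₂ + h·q = 71 + 34·83 = 2893.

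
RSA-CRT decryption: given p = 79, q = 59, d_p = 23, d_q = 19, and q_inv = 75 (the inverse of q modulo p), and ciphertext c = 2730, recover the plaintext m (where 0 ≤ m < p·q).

m₁ = c^(d_p) mod p: c ≡ 44 (mod 79), and 44^23 mod 79 = 19.
m₂ = c^(d_q) mod q: c ≡ 16 (mod 59), and 16^19 mod 59 = 7.
h = q_inv·(m₁ − m₂) mod p = 75·(19 − 7) mod 79 = 31.
m = m₂ + h·q = 7 + 31·59 = 1836.

1836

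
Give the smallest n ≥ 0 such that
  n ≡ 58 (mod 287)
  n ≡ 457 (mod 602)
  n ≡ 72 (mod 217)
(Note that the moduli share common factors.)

541053

gcd(287, 602) = 7 and 7 | (457 − 58), so the pair is consistent; merging gives n ≡ 22731 (mod 24682), where 24682 = lcm(287, 602).
gcd(24682, 217) = 7 and 7 | (72 − 22731), so the pair is consistent; merging gives n ≡ 541053 (mod 765142), where 765142 = lcm(24682, 217).
The solution is unique modulo lcm(287, 602, 217) = 765142.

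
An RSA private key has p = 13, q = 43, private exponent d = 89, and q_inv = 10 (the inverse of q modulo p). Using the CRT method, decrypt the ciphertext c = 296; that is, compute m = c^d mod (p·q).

d_p = d mod (p−1) = 89 mod 12 = 5; d_q = d mod (q−1) = 5.
m₁ = c^(d_p) mod p: c ≡ 10 (mod 13), and 10^5 mod 13 = 4.
m₂ = c^(d_q) mod q: c ≡ 38 (mod 43), and 38^5 mod 43 = 14.
h = q_inv·(m₁ − m₂) mod p = 10·(4 − 14) mod 13 = 4.
m = m₂ + h·q = 14 + 4·43 = 186.

186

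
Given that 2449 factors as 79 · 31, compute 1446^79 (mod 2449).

1683

Mod 79: 1446 ≡ 24; by Fermat, exponent reduces to 79 mod 78 = 1; 24^1 ≡ 24 (mod 79).
Mod 31: 1446 ≡ 20; by Fermat, exponent reduces to 79 mod 30 = 19; 20^19 ≡ 9 (mod 31).
Combine by CRT: x ≡ 24 (mod 79), x ≡ 9 (mod 31) ⇒ x ≡ 1683 (mod 2449).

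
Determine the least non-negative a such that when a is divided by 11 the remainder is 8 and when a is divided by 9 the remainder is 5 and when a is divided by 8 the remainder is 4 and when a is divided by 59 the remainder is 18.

11228

The moduli are pairwise coprime; N = 11·9·8·59 = 46728.
N/11 = 4248; 4248 ≡ 2 (mod 11); 2·6 ≡ 1, so inverse 6.
N/9 = 5192; 5192 ≡ 8 (mod 9); 8·8 ≡ 1, so inverse 8.
N/8 = 5841; 5841 ≡ 1 (mod 8), inverse 1.
N/59 = 792; 792 ≡ 25 (mod 59); 25·26 ≡ 1, so inverse 26.
a ≡ 8·4248·6 + 5·5192·8 + 4·5841·1 + 18·792·26 = 805604.
805604 mod 46728 = 11228.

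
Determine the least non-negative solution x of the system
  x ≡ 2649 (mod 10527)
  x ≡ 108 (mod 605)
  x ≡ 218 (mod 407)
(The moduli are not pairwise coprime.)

gcd(10527, 605) = 121 and 121 | (108 − 2649), so the pair is consistent; merging gives x ≡ 23703 (mod 52635), where 52635 = lcm(10527, 605).
gcd(52635, 407) = 11 and 11 | (218 − 23703), so the pair is consistent; merging gives x ≡ 234243 (mod 1947495), where 1947495 = lcm(52635, 407).
The solution is unique modulo lcm(10527, 605, 407) = 1947495.

234243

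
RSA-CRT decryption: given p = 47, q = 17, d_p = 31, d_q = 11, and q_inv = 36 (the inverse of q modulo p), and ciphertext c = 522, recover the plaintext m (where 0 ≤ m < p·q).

227

m₁ = c^(d_p) mod p: c ≡ 5 (mod 47), and 5^31 mod 47 = 39.
m₂ = c^(d_q) mod q: c ≡ 12 (mod 17), and 12^11 mod 17 = 6.
h = q_inv·(m₁ − m₂) mod p = 36·(39 − 6) mod 47 = 13.
m = m₂ + h·q = 6 + 13·17 = 227.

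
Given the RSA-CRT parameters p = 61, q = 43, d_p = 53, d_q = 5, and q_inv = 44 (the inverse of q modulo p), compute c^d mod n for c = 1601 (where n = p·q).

25

m₁ = c^(d_p) mod p: c ≡ 15 (mod 61), and 15^53 mod 61 = 25.
m₂ = c^(d_q) mod q: c ≡ 10 (mod 43), and 10^5 mod 43 = 25.
h = q_inv·(m₁ − m₂) mod p = 44·(25 − 25) mod 61 = 0.
m = m₂ + h·q = 25 + 0·43 = 25.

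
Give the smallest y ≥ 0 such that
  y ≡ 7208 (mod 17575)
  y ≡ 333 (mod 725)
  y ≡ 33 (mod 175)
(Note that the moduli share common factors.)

Combine the congruences pairwise.
gcd(17575, 725) = 25 and 25 | (333 − 7208), so the pair is consistent; merging gives y ≡ 481733 (mod 509675), where 509675 = lcm(17575, 725).
gcd(509675, 175) = 25 and 25 | (33 − 481733), so the pair is consistent; merging gives y ≡ 991408 (mod 3567725), where 3567725 = lcm(509675, 175).
The solution is unique modulo lcm(17575, 725, 175) = 3567725.

991408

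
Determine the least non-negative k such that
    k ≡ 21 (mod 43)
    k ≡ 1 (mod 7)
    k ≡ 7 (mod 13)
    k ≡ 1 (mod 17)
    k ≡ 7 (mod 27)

1253428

The moduli are pairwise coprime; N = 43·7·13·17·27 = 1796067.
N/43 = 41769; 41769 ≡ 16 (mod 43); 16·35 ≡ 1, so inverse 35.
N/7 = 256581; 256581 ≡ 3 (mod 7); 3·5 ≡ 1, so inverse 5.
N/13 = 138159; 138159 ≡ 8 (mod 13); 8·5 ≡ 1, so inverse 5.
N/17 = 105651; 105651 ≡ 13 (mod 17); 13·4 ≡ 1, so inverse 4.
N/27 = 66521; 66521 ≡ 20 (mod 27); 20·23 ≡ 1, so inverse 23.
k ≡ 21·41769·35 + 1·256581·5 + 7·138159·5 + 1·105651·4 + 7·66521·23 = 47951170.
47951170 mod 1796067 = 1253428.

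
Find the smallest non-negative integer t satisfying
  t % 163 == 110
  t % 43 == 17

Combine the congruences pairwise.
From t ≡ 110 (mod 163) write t = 110 + 163s. Substituting into t ≡ 17 (mod 43) gives 163s ≡ 36 (mod 43), and since 34⁻¹ ≡ 19 (mod 43), s ≡ 39. Hence t ≡ 110 + 163·39 = 6467 (mod 7009).

6467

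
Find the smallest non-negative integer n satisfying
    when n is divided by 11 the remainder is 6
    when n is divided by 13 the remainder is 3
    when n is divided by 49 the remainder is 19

From n ≡ 6 (mod 11) write n = 6 + 11t. Substituting into n ≡ 3 (mod 13) gives 11t ≡ 10 (mod 13), and since 11⁻¹ ≡ 6 (mod 13), t ≡ 8. Hence n ≡ 6 + 11·8 = 94 (mod 143).
From n ≡ 94 (mod 143) write n = 94 + 143t. Substituting into n ≡ 19 (mod 49) gives 143t ≡ 23 (mod 49), and since 45⁻¹ ≡ 12 (mod 49), t ≡ 31. Hence n ≡ 94 + 143·31 = 4527 (mod 7007).

4527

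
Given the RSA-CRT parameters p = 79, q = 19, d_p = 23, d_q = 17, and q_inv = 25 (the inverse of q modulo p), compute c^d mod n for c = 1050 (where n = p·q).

m₁ = c^(d_p) mod p: c ≡ 23 (mod 79), and 23^23 mod 79 = 55.
m₂ = c^(d_q) mod q: c ≡ 5 (mod 19), and 5^17 mod 19 = 4.
h = q_inv·(m₁ − m₂) mod p = 25·(55 − 4) mod 79 = 11.
m = m₂ + h·q = 4 + 11·19 = 213.

213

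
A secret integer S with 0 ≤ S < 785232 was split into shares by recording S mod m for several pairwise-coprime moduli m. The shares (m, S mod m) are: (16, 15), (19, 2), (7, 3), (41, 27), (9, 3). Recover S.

300639

From S ≡ 15 (mod 16) write S = 15 + 16t. Substituting into S ≡ 2 (mod 19) gives 16t ≡ 6 (mod 19), and since 16⁻¹ ≡ 6 (mod 19), t ≡ 17. Hence S ≡ 15 + 16·17 = 287 (mod 304).
From S ≡ 287 (mod 304) write S = 287 + 304t. Substituting into S ≡ 3 (mod 7) gives 304t ≡ 3 (mod 7), and since 3⁻¹ ≡ 5 (mod 7), t ≡ 1. Hence S ≡ 287 + 304·1 = 591 (mod 2128).
From S ≡ 591 (mod 2128) write S = 591 + 2128t. Substituting into S ≡ 27 (mod 41) gives 2128t ≡ 10 (mod 41), and since 37⁻¹ ≡ 10 (mod 41), t ≡ 18. Hence S ≡ 591 + 2128·18 = 38895 (mod 87248).
From S ≡ 38895 (mod 87248) write S = 38895 + 87248t. Substituting into S ≡ 3 (mod 9) gives 87248t ≡ 6 (mod 9), and since 2⁻¹ ≡ 5 (mod 9), t ≡ 3. Hence S ≡ 38895 + 87248·3 = 300639 (mod 785232).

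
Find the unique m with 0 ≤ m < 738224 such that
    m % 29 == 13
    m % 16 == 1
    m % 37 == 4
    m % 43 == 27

From m ≡ 13 (mod 29) write m = 13 + 29t. Substituting into m ≡ 1 (mod 16) gives 29t ≡ 4 (mod 16), and since 13⁻¹ ≡ 5 (mod 16), t ≡ 4. Hence m ≡ 13 + 29·4 = 129 (mod 464).
From m ≡ 129 (mod 464) write m = 129 + 464t. Substituting into m ≡ 4 (mod 37) gives 464t ≡ 23 (mod 37), and since 20⁻¹ ≡ 13 (mod 37), t ≡ 3. Hence m ≡ 129 + 464·3 = 1521 (mod 17168).
From m ≡ 1521 (mod 17168) write m = 1521 + 17168t. Substituting into m ≡ 27 (mod 43) gives 17168t ≡ 11 (mod 43), and since 11⁻¹ ≡ 4 (mod 43), t ≡ 1. Hence m ≡ 1521 + 17168·1 = 18689 (mod 738224).

18689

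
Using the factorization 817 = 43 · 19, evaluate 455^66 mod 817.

704

Mod 43: 455 ≡ 25; by Fermat, exponent reduces to 66 mod 42 = 24; 25^24 ≡ 16 (mod 43).
Mod 19: 455 ≡ 18; by Fermat, exponent reduces to 66 mod 18 = 12; 18^12 ≡ 1 (mod 19).
Combine by CRT: x ≡ 16 (mod 43), x ≡ 1 (mod 19) ⇒ x ≡ 704 (mod 817).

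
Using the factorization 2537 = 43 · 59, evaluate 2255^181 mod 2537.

837

Mod 43: 2255 ≡ 19; by Fermat, exponent reduces to 181 mod 42 = 13; 19^13 ≡ 20 (mod 43).
Mod 59: 2255 ≡ 13; by Fermat, exponent reduces to 181 mod 58 = 7; 13^7 ≡ 11 (mod 59).
Combine by CRT: x ≡ 20 (mod 43), x ≡ 11 (mod 59) ⇒ x ≡ 837 (mod 2537).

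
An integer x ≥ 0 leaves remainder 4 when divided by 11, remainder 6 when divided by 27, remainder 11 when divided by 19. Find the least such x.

The moduli are pairwise coprime; N = 11·27·19 = 5643.
N/11 = 513; 513 ≡ 7 (mod 11); 7·8 ≡ 1, so inverse 8.
N/27 = 209; 209 ≡ 20 (mod 27); 20·23 ≡ 1, so inverse 23.
N/19 = 297; 297 ≡ 12 (mod 19); 12·8 ≡ 1, so inverse 8.
x ≡ 4·513·8 + 6·209·23 + 11·297·8 = 71394.
71394 mod 5643 = 3678.

3678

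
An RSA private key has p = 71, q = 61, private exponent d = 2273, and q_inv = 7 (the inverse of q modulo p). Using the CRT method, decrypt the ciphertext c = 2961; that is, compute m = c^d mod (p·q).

d_p = d mod (p−1) = 2273 mod 70 = 33; d_q = d mod (q−1) = 53.
m₁ = c^(d_p) mod p: c ≡ 50 (mod 71), and 50^33 mod 71 = 19.
m₂ = c^(d_q) mod q: c ≡ 33 (mod 61), and 33^53 mod 61 = 53.
h = q_inv·(m₁ − m₂) mod p = 7·(19 − 53) mod 71 = 46.
m = m₂ + h·q = 53 + 46·61 = 2859.

2859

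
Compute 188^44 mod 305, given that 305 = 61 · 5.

256

Mod 61: 188 ≡ 5; 5^44 ≡ 12 (mod 61).
Mod 5: 188 ≡ 3; since 4 | 44, by Fermat 3^44 ≡ 1 (mod 5).
Combine by CRT: x ≡ 12 (mod 61), x ≡ 1 (mod 5) ⇒ x ≡ 256 (mod 305).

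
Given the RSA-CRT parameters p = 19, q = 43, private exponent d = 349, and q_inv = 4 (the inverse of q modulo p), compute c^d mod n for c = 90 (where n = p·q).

d_p = d mod (p−1) = 349 mod 18 = 7; d_q = d mod (q−1) = 13.
m₁ = c^(d_p) mod p: c ≡ 14 (mod 19), and 14^7 mod 19 = 3.
m₂ = c^(d_q) mod q: c ≡ 4 (mod 43), and 4^13 mod 43 = 11.
h = q_inv·(m₁ − m₂) mod p = 4·(3 − 11) mod 19 = 6.
m = m₂ + h·q = 11 + 6·43 = 269.

269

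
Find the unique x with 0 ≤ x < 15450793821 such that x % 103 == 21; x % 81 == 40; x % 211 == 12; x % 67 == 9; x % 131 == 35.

The moduli are pairwise coprime; N = 103·81·211·67·131 = 15450793821.
N/103 = 150007707; 150007707 ≡ 52 (mod 103); 52·2 ≡ 1, so inverse 2.
N/81 = 190750541; 190750541 ≡ 77 (mod 81); 77·20 ≡ 1, so inverse 20.
N/211 = 73226511; 73226511 ≡ 16 (mod 211); 16·66 ≡ 1, so inverse 66.
N/67 = 230608863; 230608863 ≡ 22 (mod 67); 22·64 ≡ 1, so inverse 64.
N/131 = 117944991; 117944991 ≡ 58 (mod 131); 58·61 ≡ 1, so inverse 61.
x ≡ 21·150007707·2 + 40·190750541·20 + 12·73226511·66 + 9·230608863·64 + 35·117944991·61 = 601539414079.
601539414079 mod 15450793821 = 14409248881.

14409248881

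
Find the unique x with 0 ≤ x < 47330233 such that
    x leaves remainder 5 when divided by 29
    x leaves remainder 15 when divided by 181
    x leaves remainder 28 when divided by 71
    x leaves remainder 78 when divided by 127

The moduli are pairwise coprime; N = 29·181·71·127 = 47330233.
N/29 = 1632077; 1632077 ≡ 15 (mod 29); 15·2 ≡ 1, so inverse 2.
N/181 = 261493; 261493 ≡ 129 (mod 181); 129·87 ≡ 1, so inverse 87.
N/71 = 666623; 666623 ≡ 4 (mod 71); 4·18 ≡ 1, so inverse 18.
N/127 = 372679; 372679 ≡ 61 (mod 127); 61·25 ≡ 1, so inverse 25.
x ≡ 5·1632077·2 + 15·261493·87 + 28·666623·18 + 78·372679·25 = 1420271177.
1420271177 mod 47330233 = 364187.

364187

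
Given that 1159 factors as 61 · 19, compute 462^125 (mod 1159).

814

Mod 61: 462 ≡ 35; by Fermat, exponent reduces to 125 mod 60 = 5; 35^5 ≡ 21 (mod 61).
Mod 19: 462 ≡ 6; by Fermat, exponent reduces to 125 mod 18 = 17; 6^17 ≡ 16 (mod 19).
Combine by CRT: x ≡ 21 (mod 61), x ≡ 16 (mod 19) ⇒ x ≡ 814 (mod 1159).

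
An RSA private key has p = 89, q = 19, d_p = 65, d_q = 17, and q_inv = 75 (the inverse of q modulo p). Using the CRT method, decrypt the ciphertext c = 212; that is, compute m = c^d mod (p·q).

m₁ = c^(d_p) mod p: c ≡ 34 (mod 89), and 34^65 mod 89 = 34.
m₂ = c^(d_q) mod q: c ≡ 3 (mod 19), and 3^17 mod 19 = 13.
h = q_inv·(m₁ − m₂) mod p = 75·(34 − 13) mod 89 = 62.
m = m₂ + h·q = 13 + 62·19 = 1191.

1191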